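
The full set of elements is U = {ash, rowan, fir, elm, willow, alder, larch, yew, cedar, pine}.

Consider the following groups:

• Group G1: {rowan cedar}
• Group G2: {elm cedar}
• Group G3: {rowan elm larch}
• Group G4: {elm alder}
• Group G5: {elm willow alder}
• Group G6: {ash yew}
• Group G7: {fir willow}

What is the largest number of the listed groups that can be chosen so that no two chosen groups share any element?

G1, G4, G6, G7 are pairwise disjoint (G1={rowan,cedar}; G4={elm,alder}; G6={ash,yew}; G7={fir,willow}).
Every remaining group overlaps one of these, and no 5 of the listed groups are pairwise disjoint, so 4 is the maximum.

4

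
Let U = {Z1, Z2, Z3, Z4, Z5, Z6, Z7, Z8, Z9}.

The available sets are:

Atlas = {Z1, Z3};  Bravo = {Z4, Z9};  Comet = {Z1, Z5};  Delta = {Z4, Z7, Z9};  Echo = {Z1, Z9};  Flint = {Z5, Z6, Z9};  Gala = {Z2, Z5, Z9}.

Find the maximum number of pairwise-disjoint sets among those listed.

Atlas, Flint are pairwise disjoint (Atlas={Z1,Z3}; Flint={Z5,Z6,Z9}).
Every remaining set overlaps one of these, and no 3 of the listed sets are pairwise disjoint, so 2 is the maximum.

2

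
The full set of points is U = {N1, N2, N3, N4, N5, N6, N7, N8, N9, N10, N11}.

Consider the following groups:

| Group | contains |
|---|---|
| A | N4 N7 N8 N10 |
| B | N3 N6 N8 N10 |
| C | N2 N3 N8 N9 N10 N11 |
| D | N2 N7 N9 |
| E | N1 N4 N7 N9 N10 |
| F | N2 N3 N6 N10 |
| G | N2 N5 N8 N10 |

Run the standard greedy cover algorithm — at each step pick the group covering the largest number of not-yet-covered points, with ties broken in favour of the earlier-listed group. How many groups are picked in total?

Greedy: pick C (covers 6 new) → pick E (covers 3 new) → pick B (covers 1 new) → pick G (covers 1 new). Total picks: 4.

4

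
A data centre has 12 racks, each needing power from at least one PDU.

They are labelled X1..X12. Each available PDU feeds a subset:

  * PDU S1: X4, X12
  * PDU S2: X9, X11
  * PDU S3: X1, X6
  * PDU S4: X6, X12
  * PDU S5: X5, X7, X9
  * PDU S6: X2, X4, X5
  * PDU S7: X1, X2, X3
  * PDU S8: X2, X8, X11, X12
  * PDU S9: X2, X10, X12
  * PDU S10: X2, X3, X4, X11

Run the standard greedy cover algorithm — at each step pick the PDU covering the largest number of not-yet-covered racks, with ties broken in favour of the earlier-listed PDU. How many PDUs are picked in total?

5

Greedy: pick S8 (covers 4 new) → pick S5 (covers 3 new) → pick S3 (covers 2 new) → pick S10 (covers 2 new) → pick S9 (covers 1 new). Total picks: 5.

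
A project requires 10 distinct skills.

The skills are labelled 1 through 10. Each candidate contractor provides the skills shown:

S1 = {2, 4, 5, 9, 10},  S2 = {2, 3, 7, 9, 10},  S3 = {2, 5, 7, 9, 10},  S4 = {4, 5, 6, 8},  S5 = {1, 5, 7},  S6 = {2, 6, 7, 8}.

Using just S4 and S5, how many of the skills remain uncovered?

4

Union of S4, S5 = {1, 4, 5, 6, 7, 8}.
Not covered: 2, 3, 9, 10 — 4 skills.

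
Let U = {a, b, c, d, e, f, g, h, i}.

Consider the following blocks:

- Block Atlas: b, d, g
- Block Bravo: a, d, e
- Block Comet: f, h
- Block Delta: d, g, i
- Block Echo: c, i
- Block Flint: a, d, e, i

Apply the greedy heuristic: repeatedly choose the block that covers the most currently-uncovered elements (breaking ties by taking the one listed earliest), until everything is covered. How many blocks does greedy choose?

4

Greedy: pick Flint (covers 4 new) → pick Atlas (covers 2 new) → pick Comet (covers 2 new) → pick Echo (covers 1 new). Total picks: 4.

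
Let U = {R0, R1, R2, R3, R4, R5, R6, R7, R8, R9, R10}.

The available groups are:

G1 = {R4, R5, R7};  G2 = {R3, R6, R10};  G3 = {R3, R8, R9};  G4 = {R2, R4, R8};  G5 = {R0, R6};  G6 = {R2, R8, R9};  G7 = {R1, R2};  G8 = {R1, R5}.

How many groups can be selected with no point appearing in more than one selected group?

4

G1, G3, G5, G7 are pairwise disjoint (G1={R4,R5,R7}; G3={R3,R8,R9}; G5={R0,R6}; G7={R1,R2}).
Every remaining group overlaps one of these, and no 5 of the listed groups are pairwise disjoint, so 4 is the maximum.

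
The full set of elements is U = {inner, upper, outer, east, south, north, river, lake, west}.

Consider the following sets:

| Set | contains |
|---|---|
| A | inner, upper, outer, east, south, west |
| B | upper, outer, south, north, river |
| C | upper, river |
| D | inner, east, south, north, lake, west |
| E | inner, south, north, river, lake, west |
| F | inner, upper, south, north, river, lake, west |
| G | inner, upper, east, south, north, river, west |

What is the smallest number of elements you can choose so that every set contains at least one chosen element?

2

H = {inner, river} meets every set (each contains at least one member of H), and |H| = 2.
The sets C, D are pairwise disjoint, so any hitting set needs a separate element for each — at least 2. Hence 2 is optimal.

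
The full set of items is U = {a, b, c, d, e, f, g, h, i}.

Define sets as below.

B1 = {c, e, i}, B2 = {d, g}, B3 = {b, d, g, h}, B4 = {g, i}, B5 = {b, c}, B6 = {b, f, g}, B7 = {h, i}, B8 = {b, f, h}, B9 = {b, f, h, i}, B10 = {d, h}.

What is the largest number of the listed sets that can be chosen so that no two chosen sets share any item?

B2, B5, B7 are pairwise disjoint (B2={d,g}; B5={b,c}; B7={h,i}).
Every remaining set overlaps one of these, and no 4 of the listed sets are pairwise disjoint, so 3 is the maximum.

3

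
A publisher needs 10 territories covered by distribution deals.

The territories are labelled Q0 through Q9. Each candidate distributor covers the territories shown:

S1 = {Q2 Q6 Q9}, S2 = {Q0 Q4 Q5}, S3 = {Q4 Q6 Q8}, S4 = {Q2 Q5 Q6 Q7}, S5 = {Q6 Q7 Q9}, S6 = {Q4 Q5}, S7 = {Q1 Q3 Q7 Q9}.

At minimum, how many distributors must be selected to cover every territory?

4

Take {S2, S3, S4, S7}. Their union is {Q0, Q1, Q2, Q3, Q4, Q5, Q6, Q7, Q8, Q9}, which is all 10 territories.
No 3 of the 7 distributors cover everything (all 35 combinations miss at least one territory), so 4 is optimal.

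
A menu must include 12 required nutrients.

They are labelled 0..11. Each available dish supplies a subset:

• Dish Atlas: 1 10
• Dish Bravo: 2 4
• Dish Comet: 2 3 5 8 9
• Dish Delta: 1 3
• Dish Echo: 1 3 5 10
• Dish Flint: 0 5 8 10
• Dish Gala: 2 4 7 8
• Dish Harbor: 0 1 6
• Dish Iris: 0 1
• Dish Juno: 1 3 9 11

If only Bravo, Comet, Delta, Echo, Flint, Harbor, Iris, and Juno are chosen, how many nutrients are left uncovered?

Union of Bravo, Comet, Delta, Echo, Flint, Harbor, Iris, Juno = {0, 1, 2, 3, 4, 5, 6, 8, 9, 10, 11}.
Not covered: 7 — 1 nutrient.

1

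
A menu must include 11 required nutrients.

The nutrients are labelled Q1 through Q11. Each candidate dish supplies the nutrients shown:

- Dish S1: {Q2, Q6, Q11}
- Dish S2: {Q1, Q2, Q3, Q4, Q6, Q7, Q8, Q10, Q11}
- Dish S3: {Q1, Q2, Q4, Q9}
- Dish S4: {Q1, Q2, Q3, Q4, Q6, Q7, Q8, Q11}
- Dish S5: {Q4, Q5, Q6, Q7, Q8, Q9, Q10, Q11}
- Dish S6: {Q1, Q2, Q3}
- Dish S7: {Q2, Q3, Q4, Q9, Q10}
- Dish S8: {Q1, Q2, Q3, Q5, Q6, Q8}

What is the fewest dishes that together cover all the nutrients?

Take {S4, S5}. Their union is {Q1, Q2, Q3, Q4, Q5, Q6, Q7, Q8, Q9, Q10, Q11}, which is all 11 nutrients.
No single dish has all 11 nutrients (the largest, S2, has 9), so 2 is optimal.

2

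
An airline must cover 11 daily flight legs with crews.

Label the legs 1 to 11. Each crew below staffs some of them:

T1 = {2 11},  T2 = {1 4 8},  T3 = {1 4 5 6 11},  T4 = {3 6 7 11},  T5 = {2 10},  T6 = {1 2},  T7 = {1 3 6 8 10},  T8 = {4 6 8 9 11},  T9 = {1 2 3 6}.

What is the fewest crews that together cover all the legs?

4

Take {T3, T4, T5, T8}. Their union is {1, 2, 3, 4, 5, 6, 7, 8, 9, 10, 11}, which is all 11 legs.
Only T4 contains 7, so T4 is forced; the remaining 7 legs need at least 3 more crews (each remaining crew adds at most 3) — so at least 4 crews are needed, and 4 is optimal.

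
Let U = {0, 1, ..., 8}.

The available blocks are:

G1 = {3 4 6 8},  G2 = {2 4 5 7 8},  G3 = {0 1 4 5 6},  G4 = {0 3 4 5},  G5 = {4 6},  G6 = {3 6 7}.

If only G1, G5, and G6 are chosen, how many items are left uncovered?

Union of G1, G5, G6 = {3, 4, 6, 7, 8}.
Not covered: 0, 1, 2, 5 — 4 items.

4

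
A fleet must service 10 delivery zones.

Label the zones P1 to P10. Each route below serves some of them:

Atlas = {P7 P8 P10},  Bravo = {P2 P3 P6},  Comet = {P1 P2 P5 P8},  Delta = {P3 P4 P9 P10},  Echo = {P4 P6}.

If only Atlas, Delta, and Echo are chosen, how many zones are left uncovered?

3

Union of Atlas, Delta, Echo = {P3, P4, P6, P7, P8, P9, P10}.
Not covered: P1, P2, P5 — 3 zones.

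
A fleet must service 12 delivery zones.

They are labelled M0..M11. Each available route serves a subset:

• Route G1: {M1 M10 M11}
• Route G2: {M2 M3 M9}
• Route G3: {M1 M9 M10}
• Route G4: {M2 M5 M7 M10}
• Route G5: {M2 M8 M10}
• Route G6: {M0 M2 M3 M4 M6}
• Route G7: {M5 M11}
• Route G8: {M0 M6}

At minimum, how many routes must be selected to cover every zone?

5

Take {G1, G2, G4, G5, G6}. Their union is {M0, M1, M2, M3, M4, M5, M6, M7, M8, M9, M10, M11}, which is all 12 zones.
No 4 of the 8 routes cover everything (all 70 combinations miss at least one zone), so 5 is optimal.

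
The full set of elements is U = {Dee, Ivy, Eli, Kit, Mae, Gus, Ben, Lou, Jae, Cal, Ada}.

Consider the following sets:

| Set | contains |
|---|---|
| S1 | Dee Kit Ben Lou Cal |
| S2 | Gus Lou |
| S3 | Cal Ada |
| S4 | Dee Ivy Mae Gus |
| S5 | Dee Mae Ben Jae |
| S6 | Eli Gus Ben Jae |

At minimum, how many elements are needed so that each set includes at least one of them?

3

The 3 elements {Gus, Ben, Cal} hit every set.
The sets S2, S3, S5 are pairwise disjoint, so any hitting set needs a separate element for each — at least 3. Hence 3 is optimal.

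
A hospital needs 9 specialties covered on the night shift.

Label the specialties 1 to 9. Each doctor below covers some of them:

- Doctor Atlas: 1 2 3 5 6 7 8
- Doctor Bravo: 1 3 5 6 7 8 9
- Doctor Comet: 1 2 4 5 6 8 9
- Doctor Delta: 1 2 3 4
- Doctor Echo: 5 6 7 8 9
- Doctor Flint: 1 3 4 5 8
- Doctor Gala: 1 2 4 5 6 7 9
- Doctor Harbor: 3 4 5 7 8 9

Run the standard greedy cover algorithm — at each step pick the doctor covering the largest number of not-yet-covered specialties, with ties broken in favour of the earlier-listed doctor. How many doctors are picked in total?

2

Greedy: pick Atlas (covers 7 new) → pick Comet (covers 2 new). Total picks: 2.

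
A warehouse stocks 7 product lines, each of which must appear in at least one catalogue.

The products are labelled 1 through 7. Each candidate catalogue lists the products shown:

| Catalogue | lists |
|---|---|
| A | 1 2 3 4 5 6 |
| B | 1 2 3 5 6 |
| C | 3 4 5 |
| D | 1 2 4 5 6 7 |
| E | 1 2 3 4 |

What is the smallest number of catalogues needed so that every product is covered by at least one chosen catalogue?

Take {C, D}. Their union is {1, 2, 3, 4, 5, 6, 7}, which is all 7 products.
No single catalogue has all 7 products (the largest, A, has 6), so 2 is optimal.

2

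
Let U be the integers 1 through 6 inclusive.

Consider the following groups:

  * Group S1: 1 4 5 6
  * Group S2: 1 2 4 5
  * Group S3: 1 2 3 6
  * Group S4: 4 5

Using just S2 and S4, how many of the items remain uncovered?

2

Union of S2, S4 = {1, 2, 4, 5}.
Not covered: 3, 6 — 2 items.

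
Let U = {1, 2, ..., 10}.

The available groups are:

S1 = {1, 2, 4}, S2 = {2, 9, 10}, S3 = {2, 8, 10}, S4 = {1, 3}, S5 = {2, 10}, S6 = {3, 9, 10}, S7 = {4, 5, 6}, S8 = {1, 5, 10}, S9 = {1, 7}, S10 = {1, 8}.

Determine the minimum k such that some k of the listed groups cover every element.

4

S3 and S6 and S7 and S9 together: S3 ∪ S6 ∪ S7 ∪ S9 = {1, 2, 3, 4, 5, 6, 7, 8, 9, 10} — every element is covered.
Each group has at most 3 elements, and 3·3 = 9 < 10 — so at least 4 groups are needed, and 4 is optimal.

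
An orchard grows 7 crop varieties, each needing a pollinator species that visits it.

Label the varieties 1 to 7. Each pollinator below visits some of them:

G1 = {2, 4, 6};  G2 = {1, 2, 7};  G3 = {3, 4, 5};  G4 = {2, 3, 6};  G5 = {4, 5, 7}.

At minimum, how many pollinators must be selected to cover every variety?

Take {G2, G4, G5}. Their union is {1, 2, 3, 4, 5, 6, 7}, which is all 7 varieties.
Each pollinator has at most 3 varieties, and 2·3 = 6 < 7 — so at least 3 pollinators are needed, and 3 is optimal.

3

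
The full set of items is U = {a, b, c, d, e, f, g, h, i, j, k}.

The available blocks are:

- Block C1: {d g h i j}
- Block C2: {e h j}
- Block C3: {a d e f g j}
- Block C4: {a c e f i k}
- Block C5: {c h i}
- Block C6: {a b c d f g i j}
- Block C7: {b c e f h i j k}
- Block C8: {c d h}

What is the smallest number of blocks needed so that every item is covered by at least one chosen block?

C3 and C7 together: C3 ∪ C7 = {a, b, c, d, e, f, g, h, i, j, k} — every item is covered.
No single block has all 11 items (the largest, C6, has 8), so 2 is optimal.

2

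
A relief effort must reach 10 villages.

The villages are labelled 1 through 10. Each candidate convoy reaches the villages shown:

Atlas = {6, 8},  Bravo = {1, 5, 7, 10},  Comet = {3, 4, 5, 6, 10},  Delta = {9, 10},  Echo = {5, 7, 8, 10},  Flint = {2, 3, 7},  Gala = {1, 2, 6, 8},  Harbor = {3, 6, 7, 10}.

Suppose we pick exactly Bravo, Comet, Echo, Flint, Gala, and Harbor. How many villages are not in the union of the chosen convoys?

1

Union of Bravo, Comet, Echo, Flint, Gala, Harbor = {1, 2, 3, 4, 5, 6, 7, 8, 10}.
Not covered: 9 — 1 village.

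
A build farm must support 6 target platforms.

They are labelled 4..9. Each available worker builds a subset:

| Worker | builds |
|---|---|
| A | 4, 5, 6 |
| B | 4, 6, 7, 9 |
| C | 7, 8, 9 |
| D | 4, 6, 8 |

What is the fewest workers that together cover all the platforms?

2

A and C together: A ∪ C = {4, 5, 6, 7, 8, 9} — every platform is covered.
No single worker has all 6 platforms (the largest, B, has 4), so 2 is optimal.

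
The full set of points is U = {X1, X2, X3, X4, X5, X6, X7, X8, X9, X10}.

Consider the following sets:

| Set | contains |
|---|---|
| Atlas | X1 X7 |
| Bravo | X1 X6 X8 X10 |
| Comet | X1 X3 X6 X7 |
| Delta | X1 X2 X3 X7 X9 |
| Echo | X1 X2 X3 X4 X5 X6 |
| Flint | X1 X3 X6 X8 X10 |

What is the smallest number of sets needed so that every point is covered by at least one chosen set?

Bravo, Delta, and Echo cover everything between them: the union {X1, X2, X3, X4, X5, X6, X7, X8, X9, X10} is all of U.
Only Echo contains X4, so Echo is forced; the remaining 4 points need at least 2 more sets (each remaining set adds at most 2) — so at least 3 sets are needed, and 3 is optimal.

3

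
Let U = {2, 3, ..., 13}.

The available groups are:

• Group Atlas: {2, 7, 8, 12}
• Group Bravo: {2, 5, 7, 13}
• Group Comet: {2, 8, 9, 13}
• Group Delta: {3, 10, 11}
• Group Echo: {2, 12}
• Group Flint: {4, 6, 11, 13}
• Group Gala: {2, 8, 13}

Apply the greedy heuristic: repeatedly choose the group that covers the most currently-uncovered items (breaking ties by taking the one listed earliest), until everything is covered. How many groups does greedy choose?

5

Greedy: pick Atlas (covers 4 new) → pick Flint (covers 4 new) → pick Delta (covers 2 new) → pick Bravo (covers 1 new) → pick Comet (covers 1 new). Total picks: 5.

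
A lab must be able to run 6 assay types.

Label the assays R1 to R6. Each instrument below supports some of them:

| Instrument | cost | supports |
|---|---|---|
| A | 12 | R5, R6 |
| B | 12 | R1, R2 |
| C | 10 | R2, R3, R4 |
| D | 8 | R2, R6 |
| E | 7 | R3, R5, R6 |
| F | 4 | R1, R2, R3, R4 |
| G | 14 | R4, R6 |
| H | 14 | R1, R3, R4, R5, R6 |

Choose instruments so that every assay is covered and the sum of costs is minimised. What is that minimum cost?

E, F together cover every assay (E ∪ F = {R1, R2, R3, R4, R5, R6}); total cost 7 + 4 = 11.
No covering selection has total cost below 11.

11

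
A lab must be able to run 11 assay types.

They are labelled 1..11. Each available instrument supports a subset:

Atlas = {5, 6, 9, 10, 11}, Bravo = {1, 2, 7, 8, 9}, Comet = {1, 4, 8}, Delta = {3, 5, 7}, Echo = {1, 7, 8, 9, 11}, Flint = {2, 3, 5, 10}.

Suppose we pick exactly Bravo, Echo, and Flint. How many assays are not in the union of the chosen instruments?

2

Union of Bravo, Echo, Flint = {1, 2, 3, 5, 7, 8, 9, 10, 11}.
Not covered: 4, 6 — 2 assays.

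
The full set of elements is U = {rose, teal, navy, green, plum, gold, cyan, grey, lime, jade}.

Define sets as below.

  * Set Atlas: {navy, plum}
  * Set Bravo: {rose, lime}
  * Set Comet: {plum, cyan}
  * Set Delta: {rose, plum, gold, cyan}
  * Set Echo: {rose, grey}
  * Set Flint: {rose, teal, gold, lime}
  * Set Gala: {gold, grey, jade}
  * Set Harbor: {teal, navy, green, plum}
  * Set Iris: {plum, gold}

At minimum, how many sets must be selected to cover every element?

Take {Comet, Flint, Gala, Harbor}. Their union is {rose, teal, navy, green, plum, gold, cyan, grey, lime, jade}, which is all 10 elements.
No 3 of the 9 sets cover everything (all 84 combinations miss at least one element), so 4 is optimal.

4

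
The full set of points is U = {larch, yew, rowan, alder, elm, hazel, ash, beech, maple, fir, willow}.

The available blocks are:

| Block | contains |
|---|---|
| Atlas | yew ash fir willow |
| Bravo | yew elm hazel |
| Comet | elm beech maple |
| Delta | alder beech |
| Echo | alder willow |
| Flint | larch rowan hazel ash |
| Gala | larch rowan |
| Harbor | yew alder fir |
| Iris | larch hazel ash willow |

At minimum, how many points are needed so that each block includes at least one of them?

The 4 points {larch, alder, elm, willow} hit every block.
No choice of 3 points meets every block, so 4 is the minimum.

4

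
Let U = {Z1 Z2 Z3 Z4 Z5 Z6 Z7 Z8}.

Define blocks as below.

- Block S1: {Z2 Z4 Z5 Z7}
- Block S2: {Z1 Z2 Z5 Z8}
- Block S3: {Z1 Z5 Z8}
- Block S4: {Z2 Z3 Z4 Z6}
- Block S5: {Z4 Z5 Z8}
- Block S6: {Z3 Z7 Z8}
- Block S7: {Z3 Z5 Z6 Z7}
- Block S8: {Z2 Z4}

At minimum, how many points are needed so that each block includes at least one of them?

Take H = {Z1, Z3, Z4}. Each listed block contains at least one of these, so H is a hitting set of size 3.
No choice of 2 points meets every block, so 3 is the minimum.

3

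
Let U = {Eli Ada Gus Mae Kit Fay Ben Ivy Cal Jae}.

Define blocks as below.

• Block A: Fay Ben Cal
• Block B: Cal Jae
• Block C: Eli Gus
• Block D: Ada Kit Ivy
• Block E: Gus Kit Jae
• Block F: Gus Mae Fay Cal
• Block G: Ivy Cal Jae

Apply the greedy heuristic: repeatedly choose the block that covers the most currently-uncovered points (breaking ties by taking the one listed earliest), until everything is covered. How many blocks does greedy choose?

5

Greedy: pick F (covers 4 new) → pick D (covers 3 new) → pick A (covers 1 new) → pick B (covers 1 new) → pick C (covers 1 new). Total picks: 5.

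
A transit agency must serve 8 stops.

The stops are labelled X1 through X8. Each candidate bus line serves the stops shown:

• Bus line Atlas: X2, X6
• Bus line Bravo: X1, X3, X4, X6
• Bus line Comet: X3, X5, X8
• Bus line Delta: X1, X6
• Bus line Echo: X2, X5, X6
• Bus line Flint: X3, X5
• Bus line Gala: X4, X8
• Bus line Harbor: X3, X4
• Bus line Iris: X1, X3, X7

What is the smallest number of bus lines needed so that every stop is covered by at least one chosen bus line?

Take {Echo, Gala, Iris}. Their union is {X1, X2, X3, X4, X5, X6, X7, X8}, which is all 8 stops.
Only Iris contains X7, so Iris is forced; the remaining 5 stops need at least 2 more bus lines (each remaining bus line adds at most 3) — so at least 3 bus lines are needed, and 3 is optimal.

3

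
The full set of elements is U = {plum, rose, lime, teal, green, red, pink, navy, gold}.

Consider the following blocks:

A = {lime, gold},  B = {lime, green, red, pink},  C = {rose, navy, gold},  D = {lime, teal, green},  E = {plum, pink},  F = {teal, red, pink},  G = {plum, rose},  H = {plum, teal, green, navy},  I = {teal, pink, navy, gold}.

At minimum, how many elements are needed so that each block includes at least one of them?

4

T = {plum, rose, lime, teal} meets every block (each contains at least one member of T), and |T| = 4.
No choice of 3 elements meets every block, so 4 is the minimum.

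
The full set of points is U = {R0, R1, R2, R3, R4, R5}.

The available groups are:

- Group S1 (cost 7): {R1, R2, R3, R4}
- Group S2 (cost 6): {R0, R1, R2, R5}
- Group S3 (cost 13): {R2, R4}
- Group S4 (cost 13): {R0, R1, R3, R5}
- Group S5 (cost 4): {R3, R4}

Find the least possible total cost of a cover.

10

S2, S5 together cover every point (S2 ∪ S5 = {R0, R1, R2, R3, R4, R5}); total cost 6 + 4 = 10.
No covering selection has total cost below 10.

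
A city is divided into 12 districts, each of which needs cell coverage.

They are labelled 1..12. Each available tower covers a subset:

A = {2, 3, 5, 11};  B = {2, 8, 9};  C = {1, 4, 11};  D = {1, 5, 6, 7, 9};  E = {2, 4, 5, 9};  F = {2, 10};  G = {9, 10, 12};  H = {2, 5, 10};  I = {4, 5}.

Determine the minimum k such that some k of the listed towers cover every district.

5

Take {A, B, C, D, G}. Their union is {1, 2, 3, 4, 5, 6, 7, 8, 9, 10, 11, 12}, which is all 12 districts.
No 4 of the 9 towers cover everything (all 126 combinations miss at least one district), so 5 is optimal.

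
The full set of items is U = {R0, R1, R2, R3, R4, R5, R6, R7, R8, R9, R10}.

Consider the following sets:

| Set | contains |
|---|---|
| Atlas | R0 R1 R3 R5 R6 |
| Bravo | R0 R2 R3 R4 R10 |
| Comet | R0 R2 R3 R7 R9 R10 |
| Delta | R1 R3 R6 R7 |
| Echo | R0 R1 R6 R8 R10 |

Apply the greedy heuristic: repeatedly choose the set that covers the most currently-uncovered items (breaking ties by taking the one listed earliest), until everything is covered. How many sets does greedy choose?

Greedy: pick Comet (covers 6 new) → pick Atlas (covers 3 new) → pick Bravo (covers 1 new) → pick Echo (covers 1 new). Total picks: 4.

4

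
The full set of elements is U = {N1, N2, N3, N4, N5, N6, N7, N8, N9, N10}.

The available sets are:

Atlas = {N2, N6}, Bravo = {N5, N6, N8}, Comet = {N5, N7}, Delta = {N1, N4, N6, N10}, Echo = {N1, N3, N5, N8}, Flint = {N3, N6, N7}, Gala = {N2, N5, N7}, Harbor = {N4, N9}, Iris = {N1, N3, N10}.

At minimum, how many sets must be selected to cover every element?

Bravo and Gala and Harbor and Iris together: Bravo ∪ Gala ∪ Harbor ∪ Iris = {N1, N2, N3, N4, N5, N6, N7, N8, N9, N10} — every element is covered.
No 3 of the 9 sets cover everything (all 84 combinations miss at least one element), so 4 is optimal.

4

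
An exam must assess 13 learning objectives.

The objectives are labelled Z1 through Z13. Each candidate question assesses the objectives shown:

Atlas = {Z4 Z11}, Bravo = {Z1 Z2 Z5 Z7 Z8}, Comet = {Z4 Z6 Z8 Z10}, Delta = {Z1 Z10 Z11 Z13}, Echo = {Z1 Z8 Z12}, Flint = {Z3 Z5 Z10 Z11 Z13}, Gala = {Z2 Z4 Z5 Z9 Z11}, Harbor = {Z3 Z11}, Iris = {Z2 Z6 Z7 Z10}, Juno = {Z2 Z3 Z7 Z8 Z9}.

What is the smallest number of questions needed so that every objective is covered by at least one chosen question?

4

Take {Comet, Echo, Flint, Juno}. Their union is {Z1, Z2, Z3, Z4, Z5, Z6, Z7, Z8, Z9, Z10, Z11, Z12, Z13}, which is all 13 objectives.
No 3 of the 10 questions cover everything (all 120 combinations miss at least one objective), so 4 is optimal.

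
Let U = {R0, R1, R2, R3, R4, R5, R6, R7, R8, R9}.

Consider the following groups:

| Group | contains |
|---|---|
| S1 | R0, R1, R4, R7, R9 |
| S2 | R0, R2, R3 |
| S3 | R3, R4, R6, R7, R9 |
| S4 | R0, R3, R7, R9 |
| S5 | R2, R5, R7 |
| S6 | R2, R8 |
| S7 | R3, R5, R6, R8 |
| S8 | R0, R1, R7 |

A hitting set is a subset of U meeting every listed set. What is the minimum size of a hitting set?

3

H = {R2, R5, R7} meets every group (each contains at least one member of H), and |H| = 3.
No choice of 2 points meets every group, so 3 is the minimum.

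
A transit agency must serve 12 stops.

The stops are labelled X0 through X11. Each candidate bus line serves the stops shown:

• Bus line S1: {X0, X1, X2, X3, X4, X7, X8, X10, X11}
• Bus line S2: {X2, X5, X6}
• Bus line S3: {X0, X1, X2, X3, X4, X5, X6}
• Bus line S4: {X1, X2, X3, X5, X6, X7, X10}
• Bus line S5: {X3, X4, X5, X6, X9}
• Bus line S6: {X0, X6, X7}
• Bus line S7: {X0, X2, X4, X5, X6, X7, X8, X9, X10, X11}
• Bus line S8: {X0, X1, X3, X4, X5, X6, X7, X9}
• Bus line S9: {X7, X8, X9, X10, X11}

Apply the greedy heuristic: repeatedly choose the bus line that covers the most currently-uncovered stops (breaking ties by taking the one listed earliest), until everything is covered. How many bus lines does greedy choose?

2

Greedy: pick S7 (covers 10 new) → pick S1 (covers 2 new). Total picks: 2.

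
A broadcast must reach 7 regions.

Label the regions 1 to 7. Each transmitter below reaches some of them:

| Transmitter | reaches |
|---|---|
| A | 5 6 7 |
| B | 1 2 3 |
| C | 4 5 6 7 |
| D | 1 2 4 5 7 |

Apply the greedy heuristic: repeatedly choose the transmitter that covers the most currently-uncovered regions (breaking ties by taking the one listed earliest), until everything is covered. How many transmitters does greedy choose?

3

Greedy: pick D (covers 5 new) → pick A (covers 1 new) → pick B (covers 1 new). Total picks: 3.
(The true minimum cover uses only 2 transmitters, so greedy is not optimal here.)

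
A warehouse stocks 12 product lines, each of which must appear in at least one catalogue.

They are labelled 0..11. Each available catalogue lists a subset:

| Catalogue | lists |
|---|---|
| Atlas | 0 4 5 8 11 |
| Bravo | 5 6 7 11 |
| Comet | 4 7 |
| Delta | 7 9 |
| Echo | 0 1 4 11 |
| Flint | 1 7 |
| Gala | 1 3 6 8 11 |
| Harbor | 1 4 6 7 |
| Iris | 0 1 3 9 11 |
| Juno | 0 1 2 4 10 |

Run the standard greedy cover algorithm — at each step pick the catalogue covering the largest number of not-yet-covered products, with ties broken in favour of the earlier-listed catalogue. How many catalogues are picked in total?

Greedy: pick Atlas (covers 5 new) → pick Gala (covers 3 new) → pick Delta (covers 2 new) → pick Juno (covers 2 new). Total picks: 4.

4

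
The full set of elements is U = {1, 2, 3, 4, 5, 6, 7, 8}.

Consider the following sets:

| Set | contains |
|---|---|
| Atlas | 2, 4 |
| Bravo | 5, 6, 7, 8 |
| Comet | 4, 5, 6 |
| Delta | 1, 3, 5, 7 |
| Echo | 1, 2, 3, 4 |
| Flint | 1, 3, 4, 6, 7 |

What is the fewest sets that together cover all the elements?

Bravo and Echo together: Bravo ∪ Echo = {1, 2, 3, 4, 5, 6, 7, 8} — every element is covered.
No single set has all 8 elements (the largest, Flint, has 5), so 2 is optimal.

2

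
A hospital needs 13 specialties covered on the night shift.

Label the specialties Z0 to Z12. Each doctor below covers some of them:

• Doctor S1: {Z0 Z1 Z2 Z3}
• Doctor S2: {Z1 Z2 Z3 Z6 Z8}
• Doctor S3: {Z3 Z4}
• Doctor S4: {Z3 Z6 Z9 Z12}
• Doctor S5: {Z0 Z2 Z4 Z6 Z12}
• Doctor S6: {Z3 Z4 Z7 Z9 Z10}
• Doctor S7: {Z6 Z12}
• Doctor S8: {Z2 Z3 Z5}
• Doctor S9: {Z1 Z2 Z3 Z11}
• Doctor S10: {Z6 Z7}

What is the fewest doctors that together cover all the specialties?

5

Take {S2, S5, S6, S8, S9}. Their union is {Z0, Z1, Z2, Z3, Z4, Z5, Z6, Z7, Z8, Z9, Z10, Z11, Z12}, which is all 13 specialties.
No 4 of the 10 doctors cover everything (all 210 combinations miss at least one specialty), so 5 is optimal.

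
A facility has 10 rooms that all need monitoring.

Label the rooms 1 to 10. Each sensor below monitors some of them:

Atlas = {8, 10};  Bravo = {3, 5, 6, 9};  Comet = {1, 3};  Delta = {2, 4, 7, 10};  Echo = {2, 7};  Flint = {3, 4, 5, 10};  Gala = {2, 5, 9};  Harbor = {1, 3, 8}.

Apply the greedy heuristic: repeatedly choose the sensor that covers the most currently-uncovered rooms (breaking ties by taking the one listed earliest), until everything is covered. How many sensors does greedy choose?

Greedy: pick Bravo (covers 4 new) → pick Delta (covers 4 new) → pick Harbor (covers 2 new). Total picks: 3.

3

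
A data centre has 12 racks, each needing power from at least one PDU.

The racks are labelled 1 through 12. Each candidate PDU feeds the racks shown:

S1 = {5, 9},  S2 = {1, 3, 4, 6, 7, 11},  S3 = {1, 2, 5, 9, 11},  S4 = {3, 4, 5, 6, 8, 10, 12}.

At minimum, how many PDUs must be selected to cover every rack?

3

Take {S2, S3, S4}. Their union is {1, 2, 3, 4, 5, 6, 7, 8, 9, 10, 11, 12}, which is all 12 racks.
Only S3 contains 2, so S3 is forced; the remaining 7 racks need at least 2 more PDUs (each remaining PDU adds at most 6) — so at least 3 PDUs are needed, and 3 is optimal.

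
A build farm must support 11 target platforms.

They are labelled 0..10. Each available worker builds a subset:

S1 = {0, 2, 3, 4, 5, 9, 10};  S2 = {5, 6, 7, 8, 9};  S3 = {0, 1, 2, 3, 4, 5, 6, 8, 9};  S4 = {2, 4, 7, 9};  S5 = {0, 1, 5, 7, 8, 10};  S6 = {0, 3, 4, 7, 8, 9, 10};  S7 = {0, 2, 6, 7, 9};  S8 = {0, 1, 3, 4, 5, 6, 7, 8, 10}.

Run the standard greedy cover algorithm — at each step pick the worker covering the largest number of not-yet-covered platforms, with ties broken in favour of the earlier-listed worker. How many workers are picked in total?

2

Greedy: pick S3 (covers 9 new) → pick S5 (covers 2 new). Total picks: 2.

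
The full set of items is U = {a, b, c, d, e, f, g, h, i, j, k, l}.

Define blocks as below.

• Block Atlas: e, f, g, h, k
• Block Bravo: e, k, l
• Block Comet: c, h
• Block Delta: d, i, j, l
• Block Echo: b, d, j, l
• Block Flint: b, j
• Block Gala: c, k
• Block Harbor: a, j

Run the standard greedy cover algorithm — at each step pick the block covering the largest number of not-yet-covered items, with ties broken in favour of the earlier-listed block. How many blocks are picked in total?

Greedy: pick Atlas (covers 5 new) → pick Delta (covers 4 new) → pick Comet (covers 1 new) → pick Echo (covers 1 new) → pick Harbor (covers 1 new). Total picks: 5.

5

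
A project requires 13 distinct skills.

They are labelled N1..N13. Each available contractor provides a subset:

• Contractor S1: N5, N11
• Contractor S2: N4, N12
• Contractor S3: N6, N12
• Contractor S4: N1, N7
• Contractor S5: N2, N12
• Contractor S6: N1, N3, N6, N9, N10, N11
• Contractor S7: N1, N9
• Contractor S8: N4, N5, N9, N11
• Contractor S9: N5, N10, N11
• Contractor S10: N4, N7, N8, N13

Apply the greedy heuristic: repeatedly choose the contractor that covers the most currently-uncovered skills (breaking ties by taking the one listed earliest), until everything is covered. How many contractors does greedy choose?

4

Greedy: pick S6 (covers 6 new) → pick S10 (covers 4 new) → pick S5 (covers 2 new) → pick S1 (covers 1 new). Total picks: 4.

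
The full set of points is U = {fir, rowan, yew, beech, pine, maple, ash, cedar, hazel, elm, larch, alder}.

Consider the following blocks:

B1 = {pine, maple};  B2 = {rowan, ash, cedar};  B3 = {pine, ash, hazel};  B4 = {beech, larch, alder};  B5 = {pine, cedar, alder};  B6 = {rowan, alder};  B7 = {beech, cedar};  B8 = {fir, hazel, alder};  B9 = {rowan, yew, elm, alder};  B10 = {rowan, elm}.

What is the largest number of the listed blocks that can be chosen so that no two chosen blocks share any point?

B1, B7, B8, B10 are pairwise disjoint (B1={pine,maple}; B7={beech,cedar}; B8={fir,hazel,alder}; B10={rowan,elm}).
Every remaining block overlaps one of these, and no 5 of the listed blocks are pairwise disjoint, so 4 is the maximum.

4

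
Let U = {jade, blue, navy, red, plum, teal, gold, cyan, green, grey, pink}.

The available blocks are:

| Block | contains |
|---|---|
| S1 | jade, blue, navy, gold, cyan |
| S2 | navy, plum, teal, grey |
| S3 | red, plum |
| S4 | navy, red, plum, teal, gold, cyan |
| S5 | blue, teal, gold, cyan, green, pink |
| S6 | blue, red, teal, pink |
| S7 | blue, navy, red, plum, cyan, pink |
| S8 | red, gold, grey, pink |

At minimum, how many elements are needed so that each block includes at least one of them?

Take H = {navy, red, gold}. Each listed block contains at least one of these, so H is a hitting set of size 3.
No choice of 2 elements meets every block, so 3 is the minimum.

3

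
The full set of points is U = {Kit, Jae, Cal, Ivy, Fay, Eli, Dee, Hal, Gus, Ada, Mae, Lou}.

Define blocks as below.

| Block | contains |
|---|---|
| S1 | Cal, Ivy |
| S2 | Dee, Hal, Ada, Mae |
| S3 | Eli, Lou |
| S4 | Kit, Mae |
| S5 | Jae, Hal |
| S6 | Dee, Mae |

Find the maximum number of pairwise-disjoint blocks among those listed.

S1, S3, S5, S6 are pairwise disjoint (S1={Cal,Ivy}; S3={Eli,Lou}; S5={Jae,Hal}; S6={Dee,Mae}).
Every remaining block overlaps one of these, and no 5 of the listed blocks are pairwise disjoint, so 4 is the maximum.

4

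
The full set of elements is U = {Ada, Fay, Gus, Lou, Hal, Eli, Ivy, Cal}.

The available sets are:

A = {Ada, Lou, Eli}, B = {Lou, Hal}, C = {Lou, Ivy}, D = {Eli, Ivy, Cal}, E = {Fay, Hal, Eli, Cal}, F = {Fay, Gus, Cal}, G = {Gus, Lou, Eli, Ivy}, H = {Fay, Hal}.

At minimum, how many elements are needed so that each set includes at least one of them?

3

Take T = {Fay, Lou, Eli}. Each listed set contains at least one of these, so T is a hitting set of size 3.
No choice of 2 elements meets every set, so 3 is the minimum.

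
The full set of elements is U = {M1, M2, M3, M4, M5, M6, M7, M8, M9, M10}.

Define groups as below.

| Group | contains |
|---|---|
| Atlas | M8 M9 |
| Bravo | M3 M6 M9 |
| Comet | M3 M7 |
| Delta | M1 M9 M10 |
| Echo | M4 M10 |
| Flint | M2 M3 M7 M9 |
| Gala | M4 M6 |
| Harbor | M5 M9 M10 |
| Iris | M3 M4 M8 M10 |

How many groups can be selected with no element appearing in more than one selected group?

Atlas, Comet, Echo are pairwise disjoint (Atlas={M8,M9}; Comet={M3,M7}; Echo={M4,M10}).
Every remaining group overlaps one of these, and no 4 of the listed groups are pairwise disjoint, so 3 is the maximum.

3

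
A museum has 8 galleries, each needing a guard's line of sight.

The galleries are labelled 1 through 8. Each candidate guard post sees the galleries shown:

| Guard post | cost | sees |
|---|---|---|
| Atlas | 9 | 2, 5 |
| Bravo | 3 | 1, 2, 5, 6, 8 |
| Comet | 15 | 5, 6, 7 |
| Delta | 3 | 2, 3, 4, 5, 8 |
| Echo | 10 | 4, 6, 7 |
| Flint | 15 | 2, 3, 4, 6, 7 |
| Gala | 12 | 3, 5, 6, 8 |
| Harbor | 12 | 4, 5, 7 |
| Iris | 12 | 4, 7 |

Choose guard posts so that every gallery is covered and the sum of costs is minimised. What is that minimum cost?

Bravo, Delta, Echo together cover every gallery (Bravo ∪ Delta ∪ Echo = {1, 2, 3, 4, 5, 6, 7, 8}); total cost 3 + 3 + 10 = 16.
No covering selection has total cost below 16.

16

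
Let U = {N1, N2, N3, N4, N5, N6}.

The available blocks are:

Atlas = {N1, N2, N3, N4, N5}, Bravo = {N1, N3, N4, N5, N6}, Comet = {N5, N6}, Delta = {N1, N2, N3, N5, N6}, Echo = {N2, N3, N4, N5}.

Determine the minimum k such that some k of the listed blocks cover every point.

2

Atlas and Delta together: Atlas ∪ Delta = {N1, N2, N3, N4, N5, N6} — every point is covered.
No single block has all 6 points (the largest, Atlas, has 5), so 2 is optimal.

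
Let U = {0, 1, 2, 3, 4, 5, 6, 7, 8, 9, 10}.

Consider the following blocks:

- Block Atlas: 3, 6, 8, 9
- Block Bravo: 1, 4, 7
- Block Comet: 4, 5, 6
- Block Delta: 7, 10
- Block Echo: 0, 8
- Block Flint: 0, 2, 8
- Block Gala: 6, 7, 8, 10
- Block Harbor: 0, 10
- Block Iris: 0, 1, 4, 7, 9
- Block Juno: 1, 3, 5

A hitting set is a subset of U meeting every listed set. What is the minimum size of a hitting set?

Take H = {1, 5, 8, 10}. Each listed block contains at least one of these, so H is a hitting set of size 4.
No choice of 3 elements meets every block, so 4 is the minimum.

4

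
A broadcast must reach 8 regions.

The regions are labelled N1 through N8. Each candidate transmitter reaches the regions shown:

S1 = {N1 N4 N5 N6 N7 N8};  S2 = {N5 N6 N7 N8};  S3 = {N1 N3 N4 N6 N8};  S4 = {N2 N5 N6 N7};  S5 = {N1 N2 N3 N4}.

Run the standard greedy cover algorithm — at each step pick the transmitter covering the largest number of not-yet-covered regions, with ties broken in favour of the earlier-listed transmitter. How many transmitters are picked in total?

2

Greedy: pick S1 (covers 6 new) → pick S5 (covers 2 new). Total picks: 2.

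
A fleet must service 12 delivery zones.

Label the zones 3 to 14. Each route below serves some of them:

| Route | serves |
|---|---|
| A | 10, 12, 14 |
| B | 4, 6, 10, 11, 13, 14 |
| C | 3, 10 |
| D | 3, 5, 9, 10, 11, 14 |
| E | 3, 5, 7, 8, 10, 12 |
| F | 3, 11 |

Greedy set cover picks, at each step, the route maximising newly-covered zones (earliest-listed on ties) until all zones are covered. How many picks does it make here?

Greedy: pick B (covers 6 new) → pick E (covers 5 new) → pick D (covers 1 new). Total picks: 3.

3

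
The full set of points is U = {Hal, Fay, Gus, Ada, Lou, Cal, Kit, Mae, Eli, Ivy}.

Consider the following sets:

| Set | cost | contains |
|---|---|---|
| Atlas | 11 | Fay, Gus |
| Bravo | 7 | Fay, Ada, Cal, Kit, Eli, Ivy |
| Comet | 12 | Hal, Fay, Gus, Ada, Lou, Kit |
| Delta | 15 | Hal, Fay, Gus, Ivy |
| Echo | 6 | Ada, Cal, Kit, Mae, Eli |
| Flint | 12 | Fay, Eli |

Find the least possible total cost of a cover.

25

Bravo, Comet, Echo together cover every point (Bravo ∪ Comet ∪ Echo = {Hal, Fay, Gus, Ada, Lou, Cal, Kit, Mae, Eli, Ivy}); total cost 7 + 12 + 6 = 25.
No covering selection has total cost below 25.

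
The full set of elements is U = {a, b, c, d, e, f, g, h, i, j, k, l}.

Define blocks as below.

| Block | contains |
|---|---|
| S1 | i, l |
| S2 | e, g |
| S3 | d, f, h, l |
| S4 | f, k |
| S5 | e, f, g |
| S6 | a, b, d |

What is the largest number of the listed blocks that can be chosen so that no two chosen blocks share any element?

S1, S2, S4, S6 are pairwise disjoint (S1={i,l}; S2={e,g}; S4={f,k}; S6={a,b,d}).
Every remaining block overlaps one of these, and no 5 of the listed blocks are pairwise disjoint, so 4 is the maximum.

4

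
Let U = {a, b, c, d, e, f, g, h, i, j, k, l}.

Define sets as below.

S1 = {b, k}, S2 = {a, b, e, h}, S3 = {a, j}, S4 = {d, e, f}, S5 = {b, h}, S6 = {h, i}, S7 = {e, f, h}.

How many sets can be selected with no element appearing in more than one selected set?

4

S1, S3, S4, S6 are pairwise disjoint (S1={b,k}; S3={a,j}; S4={d,e,f}; S6={h,i}).
Every remaining set overlaps one of these, and no 5 of the listed sets are pairwise disjoint, so 4 is the maximum.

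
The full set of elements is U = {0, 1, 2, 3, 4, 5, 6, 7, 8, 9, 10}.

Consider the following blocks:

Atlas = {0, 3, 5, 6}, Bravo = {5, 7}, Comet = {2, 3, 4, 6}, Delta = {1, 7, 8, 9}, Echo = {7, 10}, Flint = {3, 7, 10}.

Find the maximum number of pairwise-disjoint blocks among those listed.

Atlas, Delta are pairwise disjoint (Atlas={0,3,5,6}; Delta={1,7,8,9}).
Every remaining block overlaps one of these, and no 3 of the listed blocks are pairwise disjoint, so 2 is the maximum.

2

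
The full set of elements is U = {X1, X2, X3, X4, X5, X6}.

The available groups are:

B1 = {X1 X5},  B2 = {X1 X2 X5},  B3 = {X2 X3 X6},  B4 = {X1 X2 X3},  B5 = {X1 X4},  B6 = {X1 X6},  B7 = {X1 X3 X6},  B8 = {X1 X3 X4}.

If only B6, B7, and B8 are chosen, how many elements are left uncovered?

2

Union of B6, B7, B8 = {X1, X3, X4, X6}.
Not covered: X2, X5 — 2 elements.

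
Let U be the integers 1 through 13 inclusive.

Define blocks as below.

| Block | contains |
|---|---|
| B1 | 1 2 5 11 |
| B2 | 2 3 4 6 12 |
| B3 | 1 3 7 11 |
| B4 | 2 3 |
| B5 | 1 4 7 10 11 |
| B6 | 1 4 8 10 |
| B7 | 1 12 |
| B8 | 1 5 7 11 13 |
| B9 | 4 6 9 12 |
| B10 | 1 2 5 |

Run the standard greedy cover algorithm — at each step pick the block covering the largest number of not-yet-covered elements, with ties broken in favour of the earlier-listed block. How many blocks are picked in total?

4

Greedy: pick B2 (covers 5 new) → pick B8 (covers 5 new) → pick B6 (covers 2 new) → pick B9 (covers 1 new). Total picks: 4.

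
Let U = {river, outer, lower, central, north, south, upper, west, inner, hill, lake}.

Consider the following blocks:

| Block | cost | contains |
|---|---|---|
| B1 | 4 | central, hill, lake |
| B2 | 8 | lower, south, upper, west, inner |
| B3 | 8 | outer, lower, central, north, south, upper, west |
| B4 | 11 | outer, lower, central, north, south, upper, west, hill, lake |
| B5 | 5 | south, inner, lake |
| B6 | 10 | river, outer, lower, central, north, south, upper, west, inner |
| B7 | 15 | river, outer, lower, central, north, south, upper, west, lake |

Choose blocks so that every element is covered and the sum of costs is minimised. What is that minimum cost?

14

B1, B6 together cover every element (B1 ∪ B6 = {river, outer, lower, central, north, south, upper, west, inner, hill, lake}); total cost 4 + 10 = 14.
No covering selection has total cost below 14.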